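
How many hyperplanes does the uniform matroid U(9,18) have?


Hyperplanes of U(9,18) are flats of rank 8.
In a uniform matroid, these are exactly the (8)-element subsets.
Count = C(18,8) = 18! / (8! * 10!) = 43758.

43758


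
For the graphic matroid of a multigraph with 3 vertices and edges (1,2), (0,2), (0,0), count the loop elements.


In a graphic matroid, a loop is a self-loop edge (u,u) with rank 0.
Examining all 3 edges for self-loops...
Self-loops found: (0,0)
Number of loops = 1.

1


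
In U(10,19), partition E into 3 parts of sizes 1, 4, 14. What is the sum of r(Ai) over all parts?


r(Ai) = min(|Ai|, 10) for each part.
Sum = min(1,10) + min(4,10) + min(14,10)
    = 1 + 4 + 10
    = 15.

15


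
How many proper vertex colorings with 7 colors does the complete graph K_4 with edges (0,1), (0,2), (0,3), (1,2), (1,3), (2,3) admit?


P(K_4, k) = k(k-1)(k-2)...(k-3).
P(7) = (7) * (6) * (5) * (4) = 840.

840


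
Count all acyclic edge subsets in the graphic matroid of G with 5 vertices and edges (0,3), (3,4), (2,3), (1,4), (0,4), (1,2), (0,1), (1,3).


An independent set in a graphic matroid is an acyclic edge subset.
G has 5 vertices and 8 edges.
Enumerate all 2^8 = 256 subsets, checking for acyclicity.
Total independent sets = 128.

128


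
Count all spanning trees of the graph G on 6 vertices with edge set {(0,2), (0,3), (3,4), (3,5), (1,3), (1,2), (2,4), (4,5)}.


By Kirchhoff's matrix tree theorem, the number of spanning trees equals
the determinant of any cofactor of the Laplacian matrix L.
G has 6 vertices and 8 edges.
Computing the (5 x 5) cofactor determinant gives 32.

32


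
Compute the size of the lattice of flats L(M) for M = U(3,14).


Flats of U(3,14): every subset of size < 3 is a flat, plus E itself.
Count = C(14,0) + C(14,1) + C(14,2) + 1
     = 1 + 14 + 91 + 1
     = 107.

107


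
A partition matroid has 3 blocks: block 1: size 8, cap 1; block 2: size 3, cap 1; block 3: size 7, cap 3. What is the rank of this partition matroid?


Rank of a partition matroid = sum of min(|Si|, ci) for each block.
= min(8,1) + min(3,1) + min(7,3)
= 1 + 1 + 3
= 5.

5


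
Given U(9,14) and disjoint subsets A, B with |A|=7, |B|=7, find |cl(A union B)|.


|A union B| = 7 + 7 = 14 (disjoint).
In U(9,14), cl(S) = S if |S| < 9, else cl(S) = E.
Since 14 >= 9, cl(A union B) = E.
|cl(A union B)| = 14.

14


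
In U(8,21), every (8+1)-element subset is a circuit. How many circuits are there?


In U(8,21), circuits are the (9)-element subsets.
Any set of 9 elements is dependent, and removing any one element gives
an independent set of size 8, so it is a minimal dependent set.
Number of circuits = (21 choose 9) = 293930.

293930


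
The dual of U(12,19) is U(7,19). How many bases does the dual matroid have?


The dual of U(r,n) is U(n-r, n) = U(7,19).
Bases of U(7,19) are all (7)-element subsets.
|B(M*)| = (19 choose 7) = 50388.

50388


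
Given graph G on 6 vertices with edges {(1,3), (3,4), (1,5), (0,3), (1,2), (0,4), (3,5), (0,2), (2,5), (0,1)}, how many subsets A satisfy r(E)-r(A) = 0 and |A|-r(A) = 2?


R(x,y) = sum over A in 2^E of x^(r(E)-r(A)) * y^(|A|-r(A)).
G has 6 vertices, 10 edges. r(E) = 5.
Enumerate all 2^10 = 1024 subsets.
Count subsets with r(E)-r(A)=0 and |A|-r(A)=2: 110.

110


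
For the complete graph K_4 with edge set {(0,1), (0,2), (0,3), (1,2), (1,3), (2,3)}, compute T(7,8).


T(K_4; x,y) = x^3 + 3x^2 + 4xy + 2x + y^3 + 3y^2 + 2y.
Substituting x=7, y=8:
= 343 + 147 + 224 + 14 + 512 + 192 + 16
= 1448.

1448


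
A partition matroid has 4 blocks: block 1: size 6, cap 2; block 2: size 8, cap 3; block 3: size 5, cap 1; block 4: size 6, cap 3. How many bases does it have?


A basis picks exactly ci elements from block i.
Number of bases = product of C(|Si|, ci).
= C(6,2) * C(8,3) * C(5,1) * C(6,3)
= 15 * 56 * 5 * 20
= 84000.

84000


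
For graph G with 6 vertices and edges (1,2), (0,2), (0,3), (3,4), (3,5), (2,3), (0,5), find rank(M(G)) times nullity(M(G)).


r(M) = |V| - c = 6 - 1 = 5.
nullity = |E| - r(M) = 7 - 5 = 2.
Product = 5 * 2 = 10.

10


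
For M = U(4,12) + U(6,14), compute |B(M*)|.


(M1+M2)* = M1* + M2*.
M1* = U(8,12), bases: C(12,8) = 495.
M2* = U(8,14), bases: C(14,8) = 3003.
|B(M*)| = 495 * 3003 = 1486485.

1486485


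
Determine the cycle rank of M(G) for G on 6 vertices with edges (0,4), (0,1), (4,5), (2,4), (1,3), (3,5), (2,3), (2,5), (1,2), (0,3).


Cycle rank (nullity) = |E| - r(M) = |E| - (|V| - c).
|E| = 10, |V| = 6, c = 1.
Nullity = 10 - (6 - 1) = 10 - 5 = 5.

5


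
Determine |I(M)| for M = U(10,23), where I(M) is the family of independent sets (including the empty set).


Independent sets of U(10,23) are all subsets of size <= 10.
Count = C(23,0) + C(23,1) + C(23,2) + C(23,3) + C(23,4) + C(23,5) + C(23,6) + C(23,7) + C(23,8) + C(23,9) + C(23,10)
     = 1 + 23 + 253 + 1771 + 8855 + 33649 + 100947 + 245157 + 490314 + 817190 + 1144066
     = 2842226.

2842226


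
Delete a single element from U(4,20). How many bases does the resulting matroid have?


Deleting e from U(4,20) gives U(4,19) since n > r.
Bases of U(4,19) = C(19,4) = (19 * 18 * 17 * 16) / (1 * 2 * 3 * 4) = 3876.

3876


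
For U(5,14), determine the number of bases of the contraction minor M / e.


Contracting e from U(5,14) gives U(4,13).
Bases of U(4,13) = (13 choose 4) = 715.

715


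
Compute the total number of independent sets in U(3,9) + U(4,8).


For a direct sum, |I(M1+M2)| = |I(M1)| * |I(M2)|.
|I(U(3,9))| = sum C(9,k) for k=0..3 = 130.
|I(U(4,8))| = sum C(8,k) for k=0..4 = 163.
Total = 130 * 163 = 21190.

21190


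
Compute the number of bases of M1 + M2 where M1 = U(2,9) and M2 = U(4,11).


Bases of a direct sum M1 + M2: |B| = |B(M1)| * |B(M2)|.
|B(U(2,9))| = C(9,2) = 36.
|B(U(4,11))| = C(11,4) = 330.
Total bases = 36 * 330 = 11880.

11880


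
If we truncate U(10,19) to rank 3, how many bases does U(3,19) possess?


Truncating U(10,19) to rank 3 gives U(3,19).
Bases of U(3,19) are all 3-element subsets of 19 elements.
Number of bases = (19 choose 3) = 969.

969


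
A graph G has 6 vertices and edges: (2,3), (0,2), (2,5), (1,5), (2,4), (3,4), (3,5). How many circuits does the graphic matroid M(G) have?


A circuit in a graphic matroid = edge set of a simple cycle.
G has 6 vertices and 7 edges.
Enumerating all minimal edge subsets forming cycles...
Total circuits found: 3.

3


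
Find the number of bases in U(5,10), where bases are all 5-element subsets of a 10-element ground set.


Bases of U(5,10) are all 5-element subsets of the 10-element ground set.
Number of bases = C(10,5).
(10 choose 5) = 252.

252


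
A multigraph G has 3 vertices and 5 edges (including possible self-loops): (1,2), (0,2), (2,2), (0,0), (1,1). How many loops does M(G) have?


In a graphic matroid, a loop is a self-loop edge (u,u) with rank 0.
Examining all 5 edges for self-loops...
Self-loops found: (2,2), (0,0), (1,1)
Number of loops = 3.

3


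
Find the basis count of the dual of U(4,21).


The dual of U(r,n) is U(n-r, n) = U(17,21).
Bases of U(17,21) are all (17)-element subsets.
|B(M*)| = C(21,17) = 21! / (17! * 4!) = 5985.

5985


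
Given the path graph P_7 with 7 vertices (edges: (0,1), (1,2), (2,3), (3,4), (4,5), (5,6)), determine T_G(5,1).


A path on 7 vertices is a tree with 6 edges.
T(x,y) = x^(6) for any tree.
T(5,1) = 5^6 = 15625.

15625


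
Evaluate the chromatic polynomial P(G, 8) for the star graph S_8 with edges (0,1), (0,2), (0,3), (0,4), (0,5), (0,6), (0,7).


P(tree, k) = k * (k-1)^(7) for any tree on 8 vertices.
P(8) = 8 * 7^7 = 8 * 823543 = 6588344.

6588344


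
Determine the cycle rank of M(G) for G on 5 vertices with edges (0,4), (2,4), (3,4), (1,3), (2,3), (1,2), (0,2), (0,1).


Cycle rank (nullity) = |E| - r(M) = |E| - (|V| - c).
|E| = 8, |V| = 5, c = 1.
Nullity = 8 - (5 - 1) = 8 - 4 = 4.

4


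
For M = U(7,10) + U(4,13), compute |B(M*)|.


(M1+M2)* = M1* + M2*.
M1* = U(3,10), bases: C(10,3) = 120.
M2* = U(9,13), bases: C(13,9) = 715.
|B(M*)| = 120 * 715 = 85800.

85800


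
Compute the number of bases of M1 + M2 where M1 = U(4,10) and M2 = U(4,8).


Bases of a direct sum M1 + M2: |B| = |B(M1)| * |B(M2)|.
|B(U(4,10))| = C(10,4) = 210.
|B(U(4,8))| = C(8,4) = 70.
Total bases = 210 * 70 = 14700.

14700


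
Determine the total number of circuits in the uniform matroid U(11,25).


In U(11,25), circuits are the (12)-element subsets.
Any set of 12 elements is dependent, and removing any one element gives
an independent set of size 11, so it is a minimal dependent set.
Number of circuits = (25 choose 12) = 5200300.

5200300


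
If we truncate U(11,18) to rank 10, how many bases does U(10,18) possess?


Truncating U(11,18) to rank 10 gives U(10,18).
Bases of U(10,18) are all 10-element subsets of 18 elements.
Number of bases = (18 choose 10) = 43758.

43758


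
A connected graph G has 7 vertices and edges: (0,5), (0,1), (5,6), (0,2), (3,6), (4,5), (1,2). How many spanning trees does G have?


By Kirchhoff's matrix tree theorem, the number of spanning trees equals
the determinant of any cofactor of the Laplacian matrix L.
G has 7 vertices and 7 edges.
Computing the (6 x 6) cofactor determinant gives 3.

3


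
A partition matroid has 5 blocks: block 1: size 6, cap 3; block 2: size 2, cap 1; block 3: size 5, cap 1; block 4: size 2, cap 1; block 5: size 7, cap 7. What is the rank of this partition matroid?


Rank of a partition matroid = sum of min(|Si|, ci) for each block.
= min(6,3) + min(2,1) + min(5,1) + min(2,1) + min(7,7)
= 3 + 1 + 1 + 1 + 7
= 13.

13


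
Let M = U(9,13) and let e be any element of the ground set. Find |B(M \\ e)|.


Deleting e from U(9,13) gives U(9,12) since n > r.
Bases of U(9,12) = (12 choose 9) = 220.

220


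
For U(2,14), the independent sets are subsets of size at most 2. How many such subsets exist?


Independent sets of U(2,14) are all subsets of size <= 2.
Count = (14 choose 0) + (14 choose 1) + (14 choose 2)
     = 1 + 14 + 91
     = 106.

106


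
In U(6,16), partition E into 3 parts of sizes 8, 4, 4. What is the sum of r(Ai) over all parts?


r(Ai) = min(|Ai|, 6) for each part.
Sum = min(8,6) + min(4,6) + min(4,6)
    = 6 + 4 + 4
    = 14.

14


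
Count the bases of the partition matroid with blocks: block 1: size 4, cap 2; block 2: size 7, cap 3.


A basis picks exactly ci elements from block i.
Number of bases = product of C(|Si|, ci).
= C(4,2) * C(7,3)
= 6 * 35
= 210.

210


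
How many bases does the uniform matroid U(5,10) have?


Bases of U(5,10) are all 5-element subsets of the 10-element ground set.
Number of bases = C(10,5).
(10 choose 5) = 252.

252


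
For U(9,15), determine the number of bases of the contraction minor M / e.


Contracting e from U(9,15) gives U(8,14).
Bases of U(8,14) = C(14,8) = 14! / (8! * 6!) = 3003.

3003


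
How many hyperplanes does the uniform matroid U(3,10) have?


Hyperplanes of U(3,10) are flats of rank 2.
In a uniform matroid, these are exactly the (2)-element subsets.
Count = (10 choose 2) = 45.

45


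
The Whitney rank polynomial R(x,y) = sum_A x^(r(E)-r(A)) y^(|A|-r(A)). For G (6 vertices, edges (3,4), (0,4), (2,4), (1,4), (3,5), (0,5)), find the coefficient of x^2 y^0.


R(x,y) = sum over A in 2^E of x^(r(E)-r(A)) * y^(|A|-r(A)).
G has 6 vertices, 6 edges. r(E) = 5.
Enumerate all 2^6 = 64 subsets.
Count subsets with r(E)-r(A)=2 and |A|-r(A)=0: 20.

20


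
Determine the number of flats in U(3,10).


Flats of U(3,10): every subset of size < 3 is a flat, plus E itself.
Count = C(10,0) + C(10,1) + C(10,2) + 1
     = 1 + 10 + 45 + 1
     = 57.

57


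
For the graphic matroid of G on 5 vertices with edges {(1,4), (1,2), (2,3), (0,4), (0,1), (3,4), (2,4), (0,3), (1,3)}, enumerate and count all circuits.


A circuit in a graphic matroid = edge set of a simple cycle.
G has 5 vertices and 9 edges.
Enumerating all minimal edge subsets forming cycles...
Total circuits found: 22.

22


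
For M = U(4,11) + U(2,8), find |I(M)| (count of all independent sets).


For a direct sum, |I(M1+M2)| = |I(M1)| * |I(M2)|.
|I(U(4,11))| = sum C(11,k) for k=0..4 = 562.
|I(U(2,8))| = sum C(8,k) for k=0..2 = 37.
Total = 562 * 37 = 20794.

20794


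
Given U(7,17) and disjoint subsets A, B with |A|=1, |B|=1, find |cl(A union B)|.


|A union B| = 1 + 1 = 2 (disjoint).
In U(7,17), cl(S) = S if |S| < 7, else cl(S) = E.
Since 2 < 7, cl(A union B) = A union B.
|cl(A union B)| = 2.

2


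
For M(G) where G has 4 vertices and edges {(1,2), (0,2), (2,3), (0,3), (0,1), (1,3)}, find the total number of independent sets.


An independent set in a graphic matroid is an acyclic edge subset.
G has 4 vertices and 6 edges.
Enumerate all 2^6 = 64 subsets, checking for acyclicity.
Total independent sets = 38.

38


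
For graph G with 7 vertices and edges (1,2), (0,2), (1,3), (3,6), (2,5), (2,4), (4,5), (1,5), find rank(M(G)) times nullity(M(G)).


r(M) = |V| - c = 7 - 1 = 6.
nullity = |E| - r(M) = 8 - 6 = 2.
Product = 6 * 2 = 12.

12


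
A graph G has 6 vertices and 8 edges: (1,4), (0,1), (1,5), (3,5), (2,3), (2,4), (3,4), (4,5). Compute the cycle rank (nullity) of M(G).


Cycle rank (nullity) = |E| - r(M) = |E| - (|V| - c).
|E| = 8, |V| = 6, c = 1.
Nullity = 8 - (6 - 1) = 8 - 5 = 3.

3


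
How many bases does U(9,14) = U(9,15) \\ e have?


Deleting e from U(9,15) gives U(9,14) since n > r.
Bases of U(9,14) = C(14,9) = 14! / (9! * 5!) = 2002.

2002


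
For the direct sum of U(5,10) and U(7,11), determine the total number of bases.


Bases of a direct sum M1 + M2: |B| = |B(M1)| * |B(M2)|.
|B(U(5,10))| = C(10,5) = 252.
|B(U(7,11))| = C(11,7) = 330.
Total bases = 252 * 330 = 83160.

83160


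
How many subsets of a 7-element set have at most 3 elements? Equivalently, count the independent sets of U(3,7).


Independent sets of U(3,7) are all subsets of size <= 3.
Count = (7 choose 0) + (7 choose 1) + (7 choose 2) + (7 choose 3)
     = 1 + 7 + 21 + 35
     = 64.

64


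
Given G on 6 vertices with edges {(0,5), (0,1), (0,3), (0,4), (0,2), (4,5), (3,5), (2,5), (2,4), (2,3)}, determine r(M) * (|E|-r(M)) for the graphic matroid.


r(M) = |V| - c = 6 - 1 = 5.
nullity = |E| - r(M) = 10 - 5 = 5.
Product = 5 * 5 = 25.

25


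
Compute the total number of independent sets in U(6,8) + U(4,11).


For a direct sum, |I(M1+M2)| = |I(M1)| * |I(M2)|.
|I(U(6,8))| = sum C(8,k) for k=0..6 = 247.
|I(U(4,11))| = sum C(11,k) for k=0..4 = 562.
Total = 247 * 562 = 138814.

138814


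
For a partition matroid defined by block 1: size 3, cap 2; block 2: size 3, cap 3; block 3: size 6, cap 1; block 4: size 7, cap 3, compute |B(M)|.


A basis picks exactly ci elements from block i.
Number of bases = product of C(|Si|, ci).
= C(3,2) * C(3,3) * C(6,1) * C(7,3)
= 3 * 1 * 6 * 35
= 630.

630


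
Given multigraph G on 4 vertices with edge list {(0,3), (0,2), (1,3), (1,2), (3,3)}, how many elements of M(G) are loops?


In a graphic matroid, a loop is a self-loop edge (u,u) with rank 0.
Examining all 5 edges for self-loops...
Self-loops found: (3,3)
Number of loops = 1.

1


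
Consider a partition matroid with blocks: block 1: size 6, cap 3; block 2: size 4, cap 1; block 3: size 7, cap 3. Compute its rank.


Rank of a partition matroid = sum of min(|Si|, ci) for each block.
= min(6,3) + min(4,1) + min(7,3)
= 3 + 1 + 3
= 7.

7


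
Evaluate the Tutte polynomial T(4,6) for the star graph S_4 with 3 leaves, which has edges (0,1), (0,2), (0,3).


A star on 4 vertices is a tree with 3 edges.
T(x,y) = x^(3) for any tree.
T(4,6) = 4^3 = 64.

64


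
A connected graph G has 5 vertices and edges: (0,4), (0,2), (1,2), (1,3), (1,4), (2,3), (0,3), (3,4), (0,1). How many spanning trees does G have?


By Kirchhoff's matrix tree theorem, the number of spanning trees equals
the determinant of any cofactor of the Laplacian matrix L.
G has 5 vertices and 9 edges.
Computing the (4 x 4) cofactor determinant gives 75.

75


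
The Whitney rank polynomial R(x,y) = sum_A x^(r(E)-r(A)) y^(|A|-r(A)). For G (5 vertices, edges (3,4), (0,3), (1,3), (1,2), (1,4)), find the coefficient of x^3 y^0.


R(x,y) = sum over A in 2^E of x^(r(E)-r(A)) * y^(|A|-r(A)).
G has 5 vertices, 5 edges. r(E) = 4.
Enumerate all 2^5 = 32 subsets.
Count subsets with r(E)-r(A)=3 and |A|-r(A)=0: 5.

5


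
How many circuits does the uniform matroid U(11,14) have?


In U(11,14), circuits are the (12)-element subsets.
Any set of 12 elements is dependent, and removing any one element gives
an independent set of size 11, so it is a minimal dependent set.
Number of circuits = C(14,12) = 14! / (12! * 2!) = 91.

91


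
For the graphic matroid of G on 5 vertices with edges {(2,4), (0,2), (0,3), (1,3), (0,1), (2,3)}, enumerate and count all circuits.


A circuit in a graphic matroid = edge set of a simple cycle.
G has 5 vertices and 6 edges.
Enumerating all minimal edge subsets forming cycles...
Total circuits found: 3.

3


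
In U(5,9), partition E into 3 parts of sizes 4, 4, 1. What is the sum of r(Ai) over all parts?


r(Ai) = min(|Ai|, 5) for each part.
Sum = min(4,5) + min(4,5) + min(1,5)
    = 4 + 4 + 1
    = 9.

9


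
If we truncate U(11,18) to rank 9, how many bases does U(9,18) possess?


Truncating U(11,18) to rank 9 gives U(9,18).
Bases of U(9,18) are all 9-element subsets of 18 elements.
Number of bases = C(18,9) = 48620.

48620


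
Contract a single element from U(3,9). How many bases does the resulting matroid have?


Contracting e from U(3,9) gives U(2,8).
Bases of U(2,8) = C(8,2) = (8 * 7) / (1 * 2) = 28.

28


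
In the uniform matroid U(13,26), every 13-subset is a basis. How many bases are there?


Bases of U(13,26) are all 13-element subsets of the 26-element ground set.
Number of bases = C(26,13).
C(26,13) = 26! / (13! * 13!) = 10400600.

10400600


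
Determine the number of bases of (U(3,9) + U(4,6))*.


(M1+M2)* = M1* + M2*.
M1* = U(6,9), bases: C(9,6) = 84.
M2* = U(2,6), bases: C(6,2) = 15.
|B(M*)| = 84 * 15 = 1260.

1260


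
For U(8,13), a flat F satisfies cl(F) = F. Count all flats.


Flats of U(8,13): every subset of size < 8 is a flat, plus E itself.
Count = C(13,0) + C(13,1) + C(13,2) + C(13,3) + C(13,4) + C(13,5) + C(13,6) + C(13,7) + 1
     = 1 + 13 + 78 + 286 + 715 + 1287 + 1716 + 1716 + 1
     = 5813.

5813


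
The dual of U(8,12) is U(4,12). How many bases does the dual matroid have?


The dual of U(r,n) is U(n-r, n) = U(4,12).
Bases of U(4,12) are all (4)-element subsets.
|B(M*)| = C(12,4) = 12! / (4! * 8!) = 495.

495


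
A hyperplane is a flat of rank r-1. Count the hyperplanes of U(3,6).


Hyperplanes of U(3,6) are flats of rank 2.
In a uniform matroid, these are exactly the (2)-element subsets.
Count = (6 choose 2) = 15.

15


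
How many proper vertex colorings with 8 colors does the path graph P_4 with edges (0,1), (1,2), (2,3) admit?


P(P_4, k) = k * (k-1)^(3).
P(8) = 8 * 7^3 = 8 * 343 = 2744.

2744


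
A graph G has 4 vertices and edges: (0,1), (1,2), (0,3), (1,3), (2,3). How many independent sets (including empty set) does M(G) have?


An independent set in a graphic matroid is an acyclic edge subset.
G has 4 vertices and 5 edges.
Enumerate all 2^5 = 32 subsets, checking for acyclicity.
Total independent sets = 24.

24


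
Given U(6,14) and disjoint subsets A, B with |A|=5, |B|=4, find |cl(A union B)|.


|A union B| = 5 + 4 = 9 (disjoint).
In U(6,14), cl(S) = S if |S| < 6, else cl(S) = E.
Since 9 >= 6, cl(A union B) = E.
|cl(A union B)| = 14.

14


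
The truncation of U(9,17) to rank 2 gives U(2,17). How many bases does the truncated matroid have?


Truncating U(9,17) to rank 2 gives U(2,17).
Bases of U(2,17) are all 2-element subsets of 17 elements.
Number of bases = C(17,2) = 17! / (2! * 15!) = 136.

136


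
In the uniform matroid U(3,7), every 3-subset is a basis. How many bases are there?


Bases of U(3,7) are all 3-element subsets of the 7-element ground set.
Number of bases = C(7,3).
C(7,3) = (7 * 6 * 5) / (1 * 2 * 3) = 35.

35


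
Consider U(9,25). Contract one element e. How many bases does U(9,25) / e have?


Contracting e from U(9,25) gives U(8,24).
Bases of U(8,24) = C(24,8) = 24! / (8! * 16!) = 735471.

735471


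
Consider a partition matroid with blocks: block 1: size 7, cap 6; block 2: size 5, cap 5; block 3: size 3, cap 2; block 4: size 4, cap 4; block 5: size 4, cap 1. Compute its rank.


Rank of a partition matroid = sum of min(|Si|, ci) for each block.
= min(7,6) + min(5,5) + min(3,2) + min(4,4) + min(4,1)
= 6 + 5 + 2 + 4 + 1
= 18.

18


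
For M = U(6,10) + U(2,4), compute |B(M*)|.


(M1+M2)* = M1* + M2*.
M1* = U(4,10), bases: C(10,4) = 210.
M2* = U(2,4), bases: C(4,2) = 6.
|B(M*)| = 210 * 6 = 1260.

1260


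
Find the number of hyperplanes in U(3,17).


Hyperplanes of U(3,17) are flats of rank 2.
In a uniform matroid, these are exactly the (2)-element subsets.
Count = (17 choose 2) = 136.

136


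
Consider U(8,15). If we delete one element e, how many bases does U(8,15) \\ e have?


Deleting e from U(8,15) gives U(8,14) since n > r.
Bases of U(8,14) = (14 choose 8) = 3003.

3003


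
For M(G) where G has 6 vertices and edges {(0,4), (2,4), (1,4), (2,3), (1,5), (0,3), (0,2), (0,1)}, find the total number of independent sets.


An independent set in a graphic matroid is an acyclic edge subset.
G has 6 vertices and 8 edges.
Enumerate all 2^8 = 256 subsets, checking for acyclicity.
Total independent sets = 164.

164


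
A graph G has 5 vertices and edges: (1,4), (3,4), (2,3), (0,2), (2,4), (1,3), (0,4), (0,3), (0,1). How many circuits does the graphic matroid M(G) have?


A circuit in a graphic matroid = edge set of a simple cycle.
G has 5 vertices and 9 edges.
Enumerating all minimal edge subsets forming cycles...
Total circuits found: 22.

22


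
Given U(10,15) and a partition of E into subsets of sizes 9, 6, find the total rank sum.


r(Ai) = min(|Ai|, 10) for each part.
Sum = min(9,10) + min(6,10)
    = 9 + 6
    = 15.

15


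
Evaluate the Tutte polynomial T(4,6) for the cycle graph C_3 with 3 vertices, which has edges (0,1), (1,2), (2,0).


T(C_3; x,y) = x + x^2 + ... + x^(2) + y.
T(4,6) = 4^1 + 4^2 + 6
= 4 + 16 + 6
= 26.

26


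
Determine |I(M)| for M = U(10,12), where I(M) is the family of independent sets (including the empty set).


Independent sets of U(10,12) are all subsets of size <= 10.
Count = C(12,0) + C(12,1) + C(12,2) + C(12,3) + C(12,4) + C(12,5) + C(12,6) + C(12,7) + C(12,8) + C(12,9) + C(12,10)
     = 1 + 12 + 66 + 220 + 495 + 792 + 924 + 792 + 495 + 220 + 66
     = 4083.

4083


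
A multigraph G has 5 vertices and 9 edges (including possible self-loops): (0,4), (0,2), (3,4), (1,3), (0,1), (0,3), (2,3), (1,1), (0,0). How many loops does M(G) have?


In a graphic matroid, a loop is a self-loop edge (u,u) with rank 0.
Examining all 9 edges for self-loops...
Self-loops found: (1,1), (0,0)
Number of loops = 2.

2


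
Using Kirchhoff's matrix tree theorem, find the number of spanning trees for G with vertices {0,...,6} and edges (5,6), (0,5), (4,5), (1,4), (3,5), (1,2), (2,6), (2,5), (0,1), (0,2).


By Kirchhoff's matrix tree theorem, the number of spanning trees equals
the determinant of any cofactor of the Laplacian matrix L.
G has 7 vertices and 10 edges.
Computing the (6 x 6) cofactor determinant gives 61.

61


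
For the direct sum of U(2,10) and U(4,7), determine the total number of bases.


Bases of a direct sum M1 + M2: |B| = |B(M1)| * |B(M2)|.
|B(U(2,10))| = C(10,2) = 45.
|B(U(4,7))| = C(7,4) = 35.
Total bases = 45 * 35 = 1575.

1575


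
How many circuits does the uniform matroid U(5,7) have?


In U(5,7), circuits are the (6)-element subsets.
Any set of 6 elements is dependent, and removing any one element gives
an independent set of size 5, so it is a minimal dependent set.
Number of circuits = (7 choose 6) = 7.

7


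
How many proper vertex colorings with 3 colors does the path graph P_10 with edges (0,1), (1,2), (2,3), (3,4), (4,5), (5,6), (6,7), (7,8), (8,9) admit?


P(P_10, k) = k * (k-1)^(9).
P(3) = 3 * 2^9 = 3 * 512 = 1536.

1536


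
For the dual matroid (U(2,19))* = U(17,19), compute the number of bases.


The dual of U(r,n) is U(n-r, n) = U(17,19).
Bases of U(17,19) are all (17)-element subsets.
|B(M*)| = C(19,17) = 19! / (17! * 2!) = 171.

171


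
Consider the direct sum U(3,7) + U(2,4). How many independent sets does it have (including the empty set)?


For a direct sum, |I(M1+M2)| = |I(M1)| * |I(M2)|.
|I(U(3,7))| = sum C(7,k) for k=0..3 = 64.
|I(U(2,4))| = sum C(4,k) for k=0..2 = 11.
Total = 64 * 11 = 704.

704


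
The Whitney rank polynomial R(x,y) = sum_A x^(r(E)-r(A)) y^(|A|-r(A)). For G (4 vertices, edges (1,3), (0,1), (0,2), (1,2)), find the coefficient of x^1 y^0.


R(x,y) = sum over A in 2^E of x^(r(E)-r(A)) * y^(|A|-r(A)).
G has 4 vertices, 4 edges. r(E) = 3.
Enumerate all 2^4 = 16 subsets.
Count subsets with r(E)-r(A)=1 and |A|-r(A)=0: 6.

6


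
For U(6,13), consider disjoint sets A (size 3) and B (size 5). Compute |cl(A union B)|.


|A union B| = 3 + 5 = 8 (disjoint).
In U(6,13), cl(S) = S if |S| < 6, else cl(S) = E.
Since 8 >= 6, cl(A union B) = E.
|cl(A union B)| = 13.

13


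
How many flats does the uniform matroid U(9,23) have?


Flats of U(9,23): every subset of size < 9 is a flat, plus E itself.
Count = C(23,0) + C(23,1) + C(23,2) + C(23,3) + C(23,4) + C(23,5) + C(23,6) + C(23,7) + C(23,8) + 1
     = 1 + 23 + 253 + 1771 + 8855 + 33649 + 100947 + 245157 + 490314 + 1
     = 880971.

880971


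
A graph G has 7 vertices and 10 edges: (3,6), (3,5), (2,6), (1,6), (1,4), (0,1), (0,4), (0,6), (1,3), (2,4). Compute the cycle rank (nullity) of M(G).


Cycle rank (nullity) = |E| - r(M) = |E| - (|V| - c).
|E| = 10, |V| = 7, c = 1.
Nullity = 10 - (7 - 1) = 10 - 6 = 4.

4


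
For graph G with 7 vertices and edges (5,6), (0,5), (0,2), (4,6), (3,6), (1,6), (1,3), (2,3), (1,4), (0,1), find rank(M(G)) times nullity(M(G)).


r(M) = |V| - c = 7 - 1 = 6.
nullity = |E| - r(M) = 10 - 6 = 4.
Product = 6 * 4 = 24.

24


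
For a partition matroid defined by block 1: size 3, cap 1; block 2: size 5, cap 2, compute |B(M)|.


A basis picks exactly ci elements from block i.
Number of bases = product of C(|Si|, ci).
= C(3,1) * C(5,2)
= 3 * 10
= 30.

30


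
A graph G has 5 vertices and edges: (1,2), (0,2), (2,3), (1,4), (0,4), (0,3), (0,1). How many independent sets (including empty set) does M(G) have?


An independent set in a graphic matroid is an acyclic edge subset.
G has 5 vertices and 7 edges.
Enumerate all 2^7 = 128 subsets, checking for acyclicity.
Total independent sets = 82.

82


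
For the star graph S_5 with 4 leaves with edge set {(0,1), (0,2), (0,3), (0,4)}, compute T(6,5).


A star on 5 vertices is a tree with 4 edges.
T(x,y) = x^(4) for any tree.
T(6,5) = 6^4 = 1296.

1296


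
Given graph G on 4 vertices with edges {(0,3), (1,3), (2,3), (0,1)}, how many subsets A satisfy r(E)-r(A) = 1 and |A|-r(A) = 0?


R(x,y) = sum over A in 2^E of x^(r(E)-r(A)) * y^(|A|-r(A)).
G has 4 vertices, 4 edges. r(E) = 3.
Enumerate all 2^4 = 16 subsets.
Count subsets with r(E)-r(A)=1 and |A|-r(A)=0: 6.

6


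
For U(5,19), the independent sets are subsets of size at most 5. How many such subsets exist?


Independent sets of U(5,19) are all subsets of size <= 5.
Count = C(19,0) + C(19,1) + C(19,2) + C(19,3) + C(19,4) + C(19,5)
     = 1 + 19 + 171 + 969 + 3876 + 11628
     = 16664.

16664


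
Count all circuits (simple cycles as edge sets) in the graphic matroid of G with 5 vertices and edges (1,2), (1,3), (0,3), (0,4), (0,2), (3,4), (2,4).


A circuit in a graphic matroid = edge set of a simple cycle.
G has 5 vertices and 7 edges.
Enumerating all minimal edge subsets forming cycles...
Total circuits found: 7.

7


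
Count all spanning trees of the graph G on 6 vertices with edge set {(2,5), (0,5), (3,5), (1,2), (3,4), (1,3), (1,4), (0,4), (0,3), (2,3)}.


By Kirchhoff's matrix tree theorem, the number of spanning trees equals
the determinant of any cofactor of the Laplacian matrix L.
G has 6 vertices and 10 edges.
Computing the (5 x 5) cofactor determinant gives 121.

121


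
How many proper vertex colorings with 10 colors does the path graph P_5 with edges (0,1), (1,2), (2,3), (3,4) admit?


P(P_5, k) = k * (k-1)^(4).
P(10) = 10 * 9^4 = 10 * 6561 = 65610.

65610


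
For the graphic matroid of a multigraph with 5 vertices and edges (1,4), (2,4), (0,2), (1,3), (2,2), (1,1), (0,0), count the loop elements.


In a graphic matroid, a loop is a self-loop edge (u,u) with rank 0.
Examining all 7 edges for self-loops...
Self-loops found: (2,2), (1,1), (0,0)
Number of loops = 3.

3


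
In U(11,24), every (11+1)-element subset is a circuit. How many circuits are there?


In U(11,24), circuits are the (12)-element subsets.
Any set of 12 elements is dependent, and removing any one element gives
an independent set of size 11, so it is a minimal dependent set.
Number of circuits = (24 choose 12) = 2704156.

2704156


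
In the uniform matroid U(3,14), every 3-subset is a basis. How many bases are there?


Bases of U(3,14) are all 3-element subsets of the 14-element ground set.
Number of bases = C(14,3).
C(14,3) = 14! / (3! * 11!) = 364.

364


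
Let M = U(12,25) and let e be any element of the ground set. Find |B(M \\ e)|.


Deleting e from U(12,25) gives U(12,24) since n > r.
Bases of U(12,24) = C(24,12) = 24! / (12! * 12!) = 2704156.

2704156


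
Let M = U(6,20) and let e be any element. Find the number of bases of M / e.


Contracting e from U(6,20) gives U(5,19).
Bases of U(5,19) = (19 choose 5) = 11628.

11628


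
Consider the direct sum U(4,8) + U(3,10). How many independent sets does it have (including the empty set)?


For a direct sum, |I(M1+M2)| = |I(M1)| * |I(M2)|.
|I(U(4,8))| = sum C(8,k) for k=0..4 = 163.
|I(U(3,10))| = sum C(10,k) for k=0..3 = 176.
Total = 163 * 176 = 28688.

28688


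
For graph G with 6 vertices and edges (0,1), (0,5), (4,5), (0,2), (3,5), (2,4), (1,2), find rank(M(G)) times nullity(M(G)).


r(M) = |V| - c = 6 - 1 = 5.
nullity = |E| - r(M) = 7 - 5 = 2.
Product = 5 * 2 = 10.

10


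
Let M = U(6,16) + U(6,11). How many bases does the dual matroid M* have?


(M1+M2)* = M1* + M2*.
M1* = U(10,16), bases: C(16,10) = 8008.
M2* = U(5,11), bases: C(11,5) = 462.
|B(M*)| = 8008 * 462 = 3699696.

3699696


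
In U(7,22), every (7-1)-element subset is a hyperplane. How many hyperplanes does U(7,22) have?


Hyperplanes of U(7,22) are flats of rank 6.
In a uniform matroid, these are exactly the (6)-element subsets.
Count = (22 choose 6) = 74613.

74613


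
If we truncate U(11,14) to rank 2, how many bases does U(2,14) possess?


Truncating U(11,14) to rank 2 gives U(2,14).
Bases of U(2,14) are all 2-element subsets of 14 elements.
Number of bases = C(14,2) = (14 * 13) / (1 * 2) = 91.

91


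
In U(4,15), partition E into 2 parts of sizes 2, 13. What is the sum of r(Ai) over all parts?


r(Ai) = min(|Ai|, 4) for each part.
Sum = min(2,4) + min(13,4)
    = 2 + 4
    = 6.

6


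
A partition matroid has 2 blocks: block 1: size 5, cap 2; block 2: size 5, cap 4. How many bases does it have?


A basis picks exactly ci elements from block i.
Number of bases = product of C(|Si|, ci).
= C(5,2) * C(5,4)
= 10 * 5
= 50.

50


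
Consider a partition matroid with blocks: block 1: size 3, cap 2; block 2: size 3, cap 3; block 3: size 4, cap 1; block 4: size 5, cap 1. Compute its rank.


Rank of a partition matroid = sum of min(|Si|, ci) for each block.
= min(3,2) + min(3,3) + min(4,1) + min(5,1)
= 2 + 3 + 1 + 1
= 7.

7


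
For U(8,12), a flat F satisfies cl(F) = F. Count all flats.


Flats of U(8,12): every subset of size < 8 is a flat, plus E itself.
Count = C(12,0) + C(12,1) + C(12,2) + C(12,3) + C(12,4) + C(12,5) + C(12,6) + C(12,7) + 1
     = 1 + 12 + 66 + 220 + 495 + 792 + 924 + 792 + 1
     = 3303.

3303


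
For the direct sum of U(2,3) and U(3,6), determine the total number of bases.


Bases of a direct sum M1 + M2: |B| = |B(M1)| * |B(M2)|.
|B(U(2,3))| = C(3,2) = 3.
|B(U(3,6))| = C(6,3) = 20.
Total bases = 3 * 20 = 60.

60


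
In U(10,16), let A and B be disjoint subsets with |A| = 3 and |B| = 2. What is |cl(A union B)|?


|A union B| = 3 + 2 = 5 (disjoint).
In U(10,16), cl(S) = S if |S| < 10, else cl(S) = E.
Since 5 < 10, cl(A union B) = A union B.
|cl(A union B)| = 5.

5


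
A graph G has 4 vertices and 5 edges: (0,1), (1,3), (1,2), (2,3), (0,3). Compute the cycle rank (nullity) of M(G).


Cycle rank (nullity) = |E| - r(M) = |E| - (|V| - c).
|E| = 5, |V| = 4, c = 1.
Nullity = 5 - (4 - 1) = 5 - 3 = 2.

2


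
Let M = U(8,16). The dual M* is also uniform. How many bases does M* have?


The dual of U(r,n) is U(n-r, n) = U(8,16).
Bases of U(8,16) are all (8)-element subsets.
|B(M*)| = C(16,8) = 16! / (8! * 8!) = 12870.

12870


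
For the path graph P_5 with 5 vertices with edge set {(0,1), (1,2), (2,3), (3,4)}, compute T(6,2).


A path on 5 vertices is a tree with 4 edges.
T(x,y) = x^(4) for any tree.
T(6,2) = 6^4 = 1296.

1296


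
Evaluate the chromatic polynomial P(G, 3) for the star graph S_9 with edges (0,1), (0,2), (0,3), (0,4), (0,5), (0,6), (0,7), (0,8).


P(tree, k) = k * (k-1)^(8) for any tree on 9 vertices.
P(3) = 3 * 2^8 = 3 * 256 = 768.

768


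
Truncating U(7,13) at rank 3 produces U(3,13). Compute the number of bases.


Truncating U(7,13) to rank 3 gives U(3,13).
Bases of U(3,13) are all 3-element subsets of 13 elements.
Number of bases = C(13,3) = (13 * 12 * 11) / (1 * 2 * 3) = 286.

286


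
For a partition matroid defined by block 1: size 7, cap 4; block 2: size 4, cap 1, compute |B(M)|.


A basis picks exactly ci elements from block i.
Number of bases = product of C(|Si|, ci).
= C(7,4) * C(4,1)
= 35 * 4
= 140.

140


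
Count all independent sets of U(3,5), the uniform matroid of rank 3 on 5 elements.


Independent sets of U(3,5) are all subsets of size <= 3.
Count = (5 choose 0) + (5 choose 1) + (5 choose 2) + (5 choose 3)
     = 1 + 5 + 10 + 10
     = 26.

26


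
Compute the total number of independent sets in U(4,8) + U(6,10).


For a direct sum, |I(M1+M2)| = |I(M1)| * |I(M2)|.
|I(U(4,8))| = sum C(8,k) for k=0..4 = 163.
|I(U(6,10))| = sum C(10,k) for k=0..6 = 848.
Total = 163 * 848 = 138224.

138224


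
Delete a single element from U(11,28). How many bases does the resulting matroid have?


Deleting e from U(11,28) gives U(11,27) since n > r.
Bases of U(11,27) = (27 choose 11) = 13037895.

13037895


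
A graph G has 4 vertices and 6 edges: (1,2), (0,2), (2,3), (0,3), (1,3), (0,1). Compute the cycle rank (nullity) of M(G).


Cycle rank (nullity) = |E| - r(M) = |E| - (|V| - c).
|E| = 6, |V| = 4, c = 1.
Nullity = 6 - (4 - 1) = 6 - 3 = 3.

3


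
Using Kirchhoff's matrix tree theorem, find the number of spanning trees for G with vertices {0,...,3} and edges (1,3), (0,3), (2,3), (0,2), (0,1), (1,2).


By Kirchhoff's matrix tree theorem, the number of spanning trees equals
the determinant of any cofactor of the Laplacian matrix L.
G has 4 vertices and 6 edges.
Computing the (3 x 3) cofactor determinant gives 16.

16


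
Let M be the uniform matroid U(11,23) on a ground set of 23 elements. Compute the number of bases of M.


Bases of U(11,23) are all 11-element subsets of the 23-element ground set.
Number of bases = C(23,11).
(23 choose 11) = 1352078.

1352078


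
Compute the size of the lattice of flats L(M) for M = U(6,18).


Flats of U(6,18): every subset of size < 6 is a flat, plus E itself.
Count = C(18,0) + C(18,1) + C(18,2) + C(18,3) + C(18,4) + C(18,5) + 1
     = 1 + 18 + 153 + 816 + 3060 + 8568 + 1
     = 12617.

12617


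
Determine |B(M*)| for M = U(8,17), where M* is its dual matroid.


The dual of U(r,n) is U(n-r, n) = U(9,17).
Bases of U(9,17) are all (9)-element subsets.
|B(M*)| = C(17,9) = 17! / (9! * 8!) = 24310.

24310


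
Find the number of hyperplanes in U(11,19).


Hyperplanes of U(11,19) are flats of rank 10.
In a uniform matroid, these are exactly the (10)-element subsets.
Count = C(19,10) = 19! / (10! * 9!) = 92378.

92378


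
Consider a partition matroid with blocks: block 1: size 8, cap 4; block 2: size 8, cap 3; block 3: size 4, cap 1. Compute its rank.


Rank of a partition matroid = sum of min(|Si|, ci) for each block.
= min(8,4) + min(8,3) + min(4,1)
= 4 + 3 + 1
= 8.

8


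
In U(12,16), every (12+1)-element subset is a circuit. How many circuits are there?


In U(12,16), circuits are the (13)-element subsets.
Any set of 13 elements is dependent, and removing any one element gives
an independent set of size 12, so it is a minimal dependent set.
Number of circuits = (16 choose 13) = 560.

560


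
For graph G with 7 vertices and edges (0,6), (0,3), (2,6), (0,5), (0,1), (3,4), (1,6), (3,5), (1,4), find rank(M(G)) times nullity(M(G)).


r(M) = |V| - c = 7 - 1 = 6.
nullity = |E| - r(M) = 9 - 6 = 3.
Product = 6 * 3 = 18.

18


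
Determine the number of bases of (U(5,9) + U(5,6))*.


(M1+M2)* = M1* + M2*.
M1* = U(4,9), bases: C(9,4) = 126.
M2* = U(1,6), bases: C(6,1) = 6.
|B(M*)| = 126 * 6 = 756.

756


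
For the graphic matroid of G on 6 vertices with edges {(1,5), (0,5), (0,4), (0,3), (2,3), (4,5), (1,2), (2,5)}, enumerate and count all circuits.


A circuit in a graphic matroid = edge set of a simple cycle.
G has 6 vertices and 8 edges.
Enumerating all minimal edge subsets forming cycles...
Total circuits found: 6.

6


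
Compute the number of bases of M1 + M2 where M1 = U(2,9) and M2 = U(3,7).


Bases of a direct sum M1 + M2: |B| = |B(M1)| * |B(M2)|.
|B(U(2,9))| = C(9,2) = 36.
|B(U(3,7))| = C(7,3) = 35.
Total bases = 36 * 35 = 1260.

1260


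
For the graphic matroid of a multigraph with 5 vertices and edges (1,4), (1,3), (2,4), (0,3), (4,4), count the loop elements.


In a graphic matroid, a loop is a self-loop edge (u,u) with rank 0.
Examining all 5 edges for self-loops...
Self-loops found: (4,4)
Number of loops = 1.

1


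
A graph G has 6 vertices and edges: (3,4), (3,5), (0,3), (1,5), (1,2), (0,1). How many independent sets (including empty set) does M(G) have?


An independent set in a graphic matroid is an acyclic edge subset.
G has 6 vertices and 6 edges.
Enumerate all 2^6 = 64 subsets, checking for acyclicity.
Total independent sets = 60.

60


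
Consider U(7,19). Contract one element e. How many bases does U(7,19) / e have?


Contracting e from U(7,19) gives U(6,18).
Bases of U(6,18) = C(18,6) = 18! / (6! * 12!) = 18564.

18564


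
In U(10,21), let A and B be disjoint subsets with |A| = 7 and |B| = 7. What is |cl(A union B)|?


|A union B| = 7 + 7 = 14 (disjoint).
In U(10,21), cl(S) = S if |S| < 10, else cl(S) = E.
Since 14 >= 10, cl(A union B) = E.
|cl(A union B)| = 21.

21


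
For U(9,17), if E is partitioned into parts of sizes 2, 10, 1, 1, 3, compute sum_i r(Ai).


r(Ai) = min(|Ai|, 9) for each part.
Sum = min(2,9) + min(10,9) + min(1,9) + min(1,9) + min(3,9)
    = 2 + 9 + 1 + 1 + 3
    = 16.

16


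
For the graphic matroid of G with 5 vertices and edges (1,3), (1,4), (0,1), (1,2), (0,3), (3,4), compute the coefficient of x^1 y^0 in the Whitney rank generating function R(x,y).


R(x,y) = sum over A in 2^E of x^(r(E)-r(A)) * y^(|A|-r(A)).
G has 5 vertices, 6 edges. r(E) = 4.
Enumerate all 2^6 = 64 subsets.
Count subsets with r(E)-r(A)=1 and |A|-r(A)=0: 18.

18


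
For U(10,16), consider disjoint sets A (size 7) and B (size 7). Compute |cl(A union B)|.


|A union B| = 7 + 7 = 14 (disjoint).
In U(10,16), cl(S) = S if |S| < 10, else cl(S) = E.
Since 14 >= 10, cl(A union B) = E.
|cl(A union B)| = 16.

16
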